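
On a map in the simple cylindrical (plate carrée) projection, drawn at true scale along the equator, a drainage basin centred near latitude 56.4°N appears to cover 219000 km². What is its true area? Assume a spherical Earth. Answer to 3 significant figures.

For the equirectangular projection with φ₀ = 0 (plate carrée), h = 1 along meridians and k = sec φ along parallels.
Areal scale = h·k = 1 × sec φ; at 56.4°, h = 1.000, k = 1.807, so h·k = 1.807.
True area = apparent / (areal scale) = 219000 / 1.807 ≈ 121000 km².

121000 km²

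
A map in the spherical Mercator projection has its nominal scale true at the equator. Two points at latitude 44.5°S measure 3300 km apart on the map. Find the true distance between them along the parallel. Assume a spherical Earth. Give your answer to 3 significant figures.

2350 km

The Mercator projection is conformal; its linear scale factor is the same in every direction and equals sec φ = 1/cos φ.
Along the parallel at 44.5°, map distances are exaggerated by k = sec 44.5° = 1.402.
True distance = 3300 / 1.402 = 3300 × cos 44.5° ≈ 2350 km.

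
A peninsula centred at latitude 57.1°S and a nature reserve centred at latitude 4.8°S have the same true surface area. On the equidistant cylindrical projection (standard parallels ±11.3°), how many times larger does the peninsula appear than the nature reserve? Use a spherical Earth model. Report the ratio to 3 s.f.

1.83

With standard parallel φ₀ = 11.3°, the equirectangular projection gives x = Rλ cos φ₀, y = Rφ, so h = 1 and k = cos 11.3° / cos φ.
Areal scale at 57.1°: h·k = 1.000 × 1.805 = 1.805.
Areal scale at 4.8°: h·k = 1.000 × 0.9841 = 0.9841.
Ratio = 1.805/0.9841 ≈ 1.83.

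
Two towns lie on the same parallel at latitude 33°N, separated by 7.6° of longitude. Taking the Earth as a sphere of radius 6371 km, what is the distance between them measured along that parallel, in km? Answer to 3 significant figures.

709 km

Arc length along a parallel = R cos φ · Δλ (with Δλ in radians).
= 6371 × cos 33° × (7.6° × π/180) = 6371 × 0.8387 × 0.1326 ≈ 709 km.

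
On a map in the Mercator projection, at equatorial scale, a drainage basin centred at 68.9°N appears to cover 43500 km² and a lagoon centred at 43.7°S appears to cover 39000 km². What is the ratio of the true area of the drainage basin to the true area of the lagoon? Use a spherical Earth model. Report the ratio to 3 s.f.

0.277

Since Mercator area scale is 1/cos²φ, the true area equals the apparent area multiplied by cos²φ.
True area of drainage basin: 43500 × cos²(68.9°) = 43500 × 0.1296 = 5638 km².
True area of lagoon: 39000 × cos²(43.7°) = 39000 × 0.5227 = 20380 km².
Ratio = 5638 / 20380 ≈ 0.277.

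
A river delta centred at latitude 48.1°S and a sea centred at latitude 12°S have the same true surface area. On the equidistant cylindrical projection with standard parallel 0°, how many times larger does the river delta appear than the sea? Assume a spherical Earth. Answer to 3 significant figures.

In the plate carrée (x = Rλ, y = Rφ), meridians are true-scale (h = 1) and parallels are stretched by k = sec φ.
Areal scale at 48.1°: h·k = 1.000 × 1.497 = 1.497.
Areal scale at 12°: h·k = 1.000 × 1.022 = 1.022.
Ratio = 1.497/1.022 ≈ 1.46.

1.46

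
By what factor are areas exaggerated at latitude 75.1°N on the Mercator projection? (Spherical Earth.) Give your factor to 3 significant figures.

Mercator is conformal, so the point scale is isotropic: h = k = sec φ = 1/cos φ.
Areal scale = k² = sec²φ = 1/cos²(75.1°) = 1/0.2571² = 15.12.

15.1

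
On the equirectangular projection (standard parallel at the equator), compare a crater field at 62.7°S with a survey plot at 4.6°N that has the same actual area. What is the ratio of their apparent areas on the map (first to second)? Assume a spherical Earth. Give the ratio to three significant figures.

2.17

For the equirectangular projection with φ₀ = 0 (plate carrée), h = 1 along meridians and k = sec φ along parallels.
Areal scale at 62.7°: h·k = 1.000 × 2.180 = 2.180.
Areal scale at 4.6°: h·k = 1.000 × 1.003 = 1.003.
Ratio = 2.180/1.003 ≈ 2.17.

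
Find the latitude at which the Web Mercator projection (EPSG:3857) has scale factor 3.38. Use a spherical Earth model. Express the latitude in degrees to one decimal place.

72.8°

Mercator scale is k = sec φ = 1/cos φ.
1/cos φ = 3.38  ⇒  cos φ = 0.2959  ⇒  φ = arccos(0.2959) ≈ 72.8°.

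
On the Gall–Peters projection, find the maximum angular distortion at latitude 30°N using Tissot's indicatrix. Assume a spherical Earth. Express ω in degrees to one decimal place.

23.1°

Gall–Peters is a cylindrical equal-area projection with standard parallels at ±45°. Cylindrical equal-area (φ₀ = 45°): h = cos φ / cos 45° along meridians, k = cos 45° / cos φ along parallels; h·k = 1.
At 30°: h = 1.225, k = 0.8165; principal scales a = 1.225, b = 0.8165.
sin(ω/2) = (a − b)/(a + b) = 0.4082/2.041 = 0.2000, so ω = 2 arcsin(0.2000) ≈ 23.1°.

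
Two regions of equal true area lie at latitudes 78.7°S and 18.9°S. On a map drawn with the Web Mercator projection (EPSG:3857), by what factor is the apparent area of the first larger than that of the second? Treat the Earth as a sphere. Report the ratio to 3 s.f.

23.3

Mercator is conformal with k = sec φ, so areal scale = k² = sec²φ.
At 78.7°: sec²(78.7°) = 1/0.1959² = 26.05.
At 18.9°: sec²(18.9°) = 1/0.9461² = 1.117.
Ratio = 26.05/1.117 = cos²(18.9°)/cos²(78.7°) ≈ 23.3.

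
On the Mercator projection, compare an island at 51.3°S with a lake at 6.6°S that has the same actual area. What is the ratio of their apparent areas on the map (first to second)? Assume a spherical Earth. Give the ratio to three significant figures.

2.52

Mercator areal scale is sec²φ.
At 51.3°: sec²(51.3°) = 1/0.6252² = 2.558.
At 6.6°: sec²(6.6°) = 1/0.9934² = 1.013.
Ratio = 2.558/1.013 = cos²(6.6°)/cos²(51.3°) ≈ 2.52.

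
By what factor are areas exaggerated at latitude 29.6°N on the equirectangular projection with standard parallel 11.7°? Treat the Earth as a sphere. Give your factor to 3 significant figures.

1.13

In the equirectangular projection with standard parallel φ₀ = 11.7° (x = Rλ cos φ₀, y = Rφ), meridians are true-scale (h = 1) and the parallel scale is k = cos φ₀ / cos φ.
Areal scale = h·k = 1 × cos φ₀ / cos φ; at 29.6°, h = 1.000, k = 1.126, so h·k = 1.126.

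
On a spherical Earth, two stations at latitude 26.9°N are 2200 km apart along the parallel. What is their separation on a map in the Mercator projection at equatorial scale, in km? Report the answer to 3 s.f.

For Mercator, h = k = sec φ (a conformal cylindrical projection has a single point scale, 1/cos φ).
Along the parallel, k = sec 26.9° = 1/0.8918 = 1.121.
Map distance = 2200 × 1.121 ≈ 2470 km.

2470 km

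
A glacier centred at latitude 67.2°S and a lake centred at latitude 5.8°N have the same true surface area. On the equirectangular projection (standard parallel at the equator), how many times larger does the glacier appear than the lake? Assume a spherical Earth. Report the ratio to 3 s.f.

2.57

In the plate carrée (x = Rλ, y = Rφ), meridians are true-scale (h = 1) and parallels are stretched by k = sec φ.
Areal scale at 67.2°: h·k = 1.000 × 2.581 = 2.581.
Areal scale at 5.8°: h·k = 1.000 × 1.005 = 1.005.
Ratio = 2.581/1.005 ≈ 2.57.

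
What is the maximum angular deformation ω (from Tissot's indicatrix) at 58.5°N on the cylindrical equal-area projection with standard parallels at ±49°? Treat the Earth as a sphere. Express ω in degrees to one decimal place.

Cylindrical equal-area (φ₀ = 49°): h = cos φ / cos 49° along meridians, k = cos 49° / cos φ along parallels; h·k = 1.
At 58.5°: h = 0.7964, k = 1.256; principal scales a = 1.256, b = 0.7964.
sin(ω/2) = (a − b)/(a + b) = 0.4592/2.052 = 0.2238, so ω = 2 arcsin(0.2238) ≈ 25.9°.

25.9°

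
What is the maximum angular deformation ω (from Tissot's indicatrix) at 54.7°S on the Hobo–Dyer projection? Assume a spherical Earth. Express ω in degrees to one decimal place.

The Hobo–Dyer projection is cylindrical equal-area with φ₀ = 37.5°. A cylindrical equal-area projection with standard parallel φ₀ has meridian scale h = cos φ / cos φ₀ and parallel scale k = cos φ₀ / cos φ (so areas are preserved, h·k = 1).
At 54.7°: h = 0.7284, k = 1.373; principal scales a = 1.373, b = 0.7284.
sin(ω/2) = (a − b)/(a + b) = 0.6445/2.101 = 0.3067, so ω = 2 arcsin(0.3067) ≈ 35.7°.

35.7°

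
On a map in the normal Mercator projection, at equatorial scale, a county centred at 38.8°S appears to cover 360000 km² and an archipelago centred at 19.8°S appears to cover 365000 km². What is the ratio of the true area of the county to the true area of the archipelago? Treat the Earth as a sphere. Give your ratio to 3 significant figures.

0.677

Since Mercator area scale is 1/cos²φ, the true area equals the apparent area multiplied by cos²φ.
True area of county: 360000 × cos²(38.8°) = 360000 × 0.6074 = 218700 km².
True area of archipelago: 365000 × cos²(19.8°) = 365000 × 0.8853 = 323100 km².
Ratio = 218700 / 323100 ≈ 0.677.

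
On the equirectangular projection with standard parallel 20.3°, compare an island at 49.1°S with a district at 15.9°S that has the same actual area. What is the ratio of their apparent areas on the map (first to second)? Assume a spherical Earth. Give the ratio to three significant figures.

1.47

The equidistant cylindrical projection with φ₀ = 20.3° has h = 1 (meridians true) and k = cos φ₀ / cos φ along parallels.
Areal scale at 49.1°: h·k = 1.000 × 1.432 = 1.432.
Areal scale at 15.9°: h·k = 1.000 × 0.9752 = 0.9752.
Ratio = 1.432/0.9752 ≈ 1.47.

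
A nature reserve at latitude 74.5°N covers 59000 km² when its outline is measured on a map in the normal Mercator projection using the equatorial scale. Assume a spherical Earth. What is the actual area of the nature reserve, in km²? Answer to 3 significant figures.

The Mercator projection is conformal; its linear scale factor is the same in every direction and equals sec φ = 1/cos φ.
Areal scale = k² = sec²φ = 1/cos²(74.5°) = 1/0.2672² = 14.00.
True area = apparent / (areal scale) = 59000 / 14.00 ≈ 4210 km².

4210 km²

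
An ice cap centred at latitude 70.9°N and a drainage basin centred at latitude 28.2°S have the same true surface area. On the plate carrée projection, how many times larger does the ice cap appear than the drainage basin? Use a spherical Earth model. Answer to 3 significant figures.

For the equirectangular projection with φ₀ = 0 (plate carrée), h = 1 along meridians and k = sec φ along parallels.
Areal scale at 70.9°: h·k = 1.000 × 3.056 = 3.056.
Areal scale at 28.2°: h·k = 1.000 × 1.135 = 1.135.
Ratio = 3.056/1.135 ≈ 2.69.

2.69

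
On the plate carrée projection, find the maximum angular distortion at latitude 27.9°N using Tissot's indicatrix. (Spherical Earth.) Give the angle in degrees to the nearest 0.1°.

7.1°

Plate carrée maps x = Rλ, y = Rφ. The meridian scale is h = 1 and the parallel scale is k = 1/cos φ = sec φ.
At 27.9°: h = 1.000, k = 1.132; principal scales a = 1.132, b = 1.000.
sin(ω/2) = (a − b)/(a + b) = 0.1315/2.132 = 0.06170, so ω = 2 arcsin(0.06170) ≈ 7.1°.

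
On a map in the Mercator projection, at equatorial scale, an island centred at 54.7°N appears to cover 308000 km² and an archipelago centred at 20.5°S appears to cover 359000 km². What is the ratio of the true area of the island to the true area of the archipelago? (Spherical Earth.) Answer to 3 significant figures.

0.327

On Mercator the areal scale is sec²φ, so true area = apparent × cos²φ.
True area of island: 308000 × cos²(54.7°) = 308000 × 0.3339 = 102800 km².
True area of archipelago: 359000 × cos²(20.5°) = 359000 × 0.8774 = 315000 km².
Ratio = 102800 / 315000 ≈ 0.327.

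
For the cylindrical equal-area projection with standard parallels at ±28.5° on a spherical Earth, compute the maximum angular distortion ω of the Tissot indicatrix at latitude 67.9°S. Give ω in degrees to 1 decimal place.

A cylindrical equal-area projection with standard parallel φ₀ has meridian scale h = cos φ / cos φ₀ and parallel scale k = cos φ₀ / cos φ (so areas are preserved, h·k = 1).
At 67.9°: h = 0.4281, k = 2.336; principal scales a = 2.336, b = 0.4281.
sin(ω/2) = (a − b)/(a + b) = 1.908/2.764 = 0.6902, so ω = 2 arcsin(0.6902) ≈ 87.3°.

87.3°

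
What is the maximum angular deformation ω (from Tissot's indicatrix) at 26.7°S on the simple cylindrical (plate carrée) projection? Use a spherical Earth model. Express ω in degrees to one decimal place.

6.5°

In the plate carrée (x = Rλ, y = Rφ), meridians are true-scale (h = 1) and parallels are stretched by k = sec φ.
At 26.7°: h = 1.000, k = 1.119; principal scales a = 1.119, b = 1.000.
sin(ω/2) = (a − b)/(a + b) = 0.1194/2.119 = 0.05632, so ω = 2 arcsin(0.05632) ≈ 6.5°.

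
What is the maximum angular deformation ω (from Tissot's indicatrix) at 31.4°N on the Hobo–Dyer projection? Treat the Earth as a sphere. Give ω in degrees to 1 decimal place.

8.4°

The Hobo–Dyer projection is cylindrical equal-area with φ₀ = 37.5°. A cylindrical equal-area projection with standard parallel φ₀ has meridian scale h = cos φ / cos φ₀ and parallel scale k = cos φ₀ / cos φ (so areas are preserved, h·k = 1).
At 31.4°: h = 1.076, k = 0.9295; principal scales a = 1.076, b = 0.9295.
sin(ω/2) = (a − b)/(a + b) = 0.1464/2.005 = 0.07301, so ω = 2 arcsin(0.07301) ≈ 8.4°.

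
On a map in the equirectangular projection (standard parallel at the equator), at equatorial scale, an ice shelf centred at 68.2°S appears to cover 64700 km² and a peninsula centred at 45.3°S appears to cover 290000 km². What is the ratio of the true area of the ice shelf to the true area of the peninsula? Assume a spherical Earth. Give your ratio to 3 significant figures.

Plate carrée has h = 1 and k = sec φ, giving areal scale sec φ; true area = (apparent area) · cos φ.
True area of ice shelf: 64700 × cos(68.2°) = 64700 × 0.3714 = 24030 km².
True area of peninsula: 290000 × cos(45.3°) = 290000 × 0.7034 = 204000 km².
Ratio = 24030 / 204000 ≈ 0.118.

0.118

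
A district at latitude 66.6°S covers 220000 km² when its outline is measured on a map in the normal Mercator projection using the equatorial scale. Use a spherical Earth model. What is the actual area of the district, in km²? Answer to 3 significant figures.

Mercator is conformal, so the point scale is isotropic: h = k = sec φ = 1/cos φ.
Areal scale = k² = sec²φ = 1/cos²(66.6°) = 1/0.3971² = 6.340.
True area = apparent / (areal scale) = 220000 / 6.340 ≈ 34700 km².

34700 km²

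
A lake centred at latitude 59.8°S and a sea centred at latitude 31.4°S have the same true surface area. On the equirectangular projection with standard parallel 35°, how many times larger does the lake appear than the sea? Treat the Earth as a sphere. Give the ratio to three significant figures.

With standard parallel φ₀ = 35°, the equirectangular projection gives x = Rλ cos φ₀, y = Rφ, so h = 1 and k = cos 35° / cos φ.
Areal scale at 59.8°: h·k = 1.000 × 1.628 = 1.628.
Areal scale at 31.4°: h·k = 1.000 × 0.9597 = 0.9597.
Ratio = 1.628/0.9597 ≈ 1.70.

1.70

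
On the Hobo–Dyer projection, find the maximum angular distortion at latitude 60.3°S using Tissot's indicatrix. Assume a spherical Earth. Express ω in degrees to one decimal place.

52.1°

The Hobo–Dyer projection is cylindrical equal-area with φ₀ = 37.5°. A cylindrical equal-area projection with standard parallel φ₀ has meridian scale h = cos φ / cos φ₀ and parallel scale k = cos φ₀ / cos φ (so areas are preserved, h·k = 1).
At 60.3°: h = 0.6245, k = 1.601; principal scales a = 1.601, b = 0.6245.
sin(ω/2) = (a − b)/(a + b) = 0.9767/2.226 = 0.4388, so ω = 2 arcsin(0.4388) ≈ 52.1°.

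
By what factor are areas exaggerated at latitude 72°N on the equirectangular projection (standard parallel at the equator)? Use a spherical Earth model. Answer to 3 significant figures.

In the plate carrée (x = Rλ, y = Rφ), meridians are true-scale (h = 1) and parallels are stretched by k = sec φ.
Areal scale = h·k = 1 × sec φ; at 72°, h = 1.000, k = 3.236, so h·k = 3.236.

3.24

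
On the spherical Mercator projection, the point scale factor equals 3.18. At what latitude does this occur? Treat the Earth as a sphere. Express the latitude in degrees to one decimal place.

71.7°

Mercator scale is k = sec φ = 1/cos φ.
1/cos φ = 3.18  ⇒  cos φ = 0.3145  ⇒  φ = arccos(0.3145) ≈ 71.7°.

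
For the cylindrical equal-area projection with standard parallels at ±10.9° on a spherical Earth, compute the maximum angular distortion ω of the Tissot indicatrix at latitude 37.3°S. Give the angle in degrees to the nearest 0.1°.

24.0°

Cylindrical equal-area (φ₀ = 10.9°): h = cos φ / cos 10.9° along meridians, k = cos 10.9° / cos φ along parallels; h·k = 1.
At 37.3°: h = 0.8101, k = 1.234; principal scales a = 1.234, b = 0.8101.
sin(ω/2) = (a − b)/(a + b) = 0.4243/2.045 = 0.2076, so ω = 2 arcsin(0.2076) ≈ 24.0°.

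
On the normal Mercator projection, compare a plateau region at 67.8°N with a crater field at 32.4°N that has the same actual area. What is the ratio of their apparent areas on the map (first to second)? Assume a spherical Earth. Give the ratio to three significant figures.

4.99

On Mercator, area is exaggerated by sec²φ = 1/cos²φ.
At 67.8°: sec²(67.8°) = 1/0.3778² = 7.005.
At 32.4°: sec²(32.4°) = 1/0.8443² = 1.403.
Ratio = 7.005/1.403 = cos²(32.4°)/cos²(67.8°) ≈ 4.99.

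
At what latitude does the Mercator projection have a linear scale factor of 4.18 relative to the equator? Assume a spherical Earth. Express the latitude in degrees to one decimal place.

76.2°

Mercator scale is k = sec φ = 1/cos φ.
1/cos φ = 4.18  ⇒  cos φ = 0.2392  ⇒  φ = arccos(0.2392) ≈ 76.2°.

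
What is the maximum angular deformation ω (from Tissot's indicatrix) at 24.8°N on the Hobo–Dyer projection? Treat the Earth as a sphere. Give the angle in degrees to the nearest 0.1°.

The Hobo–Dyer projection is cylindrical equal-area with φ₀ = 37.5°. Cylindrical equal-area (φ₀ = 37.5°): h = cos φ / cos 37.5° along meridians, k = cos 37.5° / cos φ along parallels; h·k = 1.
At 24.8°: h = 1.144, k = 0.8740; principal scales a = 1.144, b = 0.8740.
sin(ω/2) = (a − b)/(a + b) = 0.2703/2.018 = 0.1339, so ω = 2 arcsin(0.1339) ≈ 15.4°.

15.4°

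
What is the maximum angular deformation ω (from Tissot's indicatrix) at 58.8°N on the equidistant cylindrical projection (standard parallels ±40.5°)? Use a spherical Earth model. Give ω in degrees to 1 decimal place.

21.9°

The equidistant cylindrical projection with φ₀ = 40.5° has h = 1 (meridians true) and k = cos φ₀ / cos φ along parallels.
At 58.8°: h = 1.000, k = 1.468; principal scales a = 1.468, b = 1.000.
sin(ω/2) = (a − b)/(a + b) = 0.4679/2.468 = 0.1896, so ω = 2 arcsin(0.1896) ≈ 21.9°.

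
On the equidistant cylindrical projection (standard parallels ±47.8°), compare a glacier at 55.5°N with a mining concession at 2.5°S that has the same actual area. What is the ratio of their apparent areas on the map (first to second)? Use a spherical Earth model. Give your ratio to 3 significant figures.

1.76

In the equirectangular projection with standard parallel φ₀ = 47.8° (x = Rλ cos φ₀, y = Rφ), meridians are true-scale (h = 1) and the parallel scale is k = cos φ₀ / cos φ.
Areal scale at 55.5°: h·k = 1.000 × 1.186 = 1.186.
Areal scale at 2.5°: h·k = 1.000 × 0.6724 = 0.6724.
Ratio = 1.186/0.6724 ≈ 1.76.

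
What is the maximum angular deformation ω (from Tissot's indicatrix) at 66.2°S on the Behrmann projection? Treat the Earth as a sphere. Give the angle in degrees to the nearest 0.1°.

Behrmann is a cylindrical equal-area projection with standard parallels at ±30°. Cylindrical equal-area (φ₀ = 30°): h = cos φ / cos 30° along meridians, k = cos 30° / cos φ along parallels; h·k = 1.
At 66.2°: h = 0.4660, k = 2.146; principal scales a = 2.146, b = 0.4660.
sin(ω/2) = (a − b)/(a + b) = 1.680/2.612 = 0.6432, so ω = 2 arcsin(0.6432) ≈ 80.1°.

80.1°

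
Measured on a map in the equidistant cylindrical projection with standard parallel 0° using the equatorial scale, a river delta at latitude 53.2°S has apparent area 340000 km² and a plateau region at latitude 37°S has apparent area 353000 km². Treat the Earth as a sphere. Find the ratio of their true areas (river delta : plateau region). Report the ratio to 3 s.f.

Plate carrée has h = 1 and k = sec φ, giving areal scale sec φ; true area = (apparent area) · cos φ.
True area of river delta: 340000 × cos(53.2°) = 340000 × 0.5990 = 203700 km².
True area of plateau region: 353000 × cos(37°) = 353000 × 0.7986 = 281900 km².
Ratio = 203700 / 281900 ≈ 0.722.

0.722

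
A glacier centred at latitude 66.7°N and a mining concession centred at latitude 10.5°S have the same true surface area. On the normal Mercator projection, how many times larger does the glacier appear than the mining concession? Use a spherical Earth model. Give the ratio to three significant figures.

6.18

Mercator is conformal with k = sec φ, so areal scale = k² = sec²φ.
At 66.7°: sec²(66.7°) = 1/0.3955² = 6.392.
At 10.5°: sec²(10.5°) = 1/0.9833² = 1.034.
Ratio = 6.392/1.034 = cos²(10.5°)/cos²(66.7°) ≈ 6.18.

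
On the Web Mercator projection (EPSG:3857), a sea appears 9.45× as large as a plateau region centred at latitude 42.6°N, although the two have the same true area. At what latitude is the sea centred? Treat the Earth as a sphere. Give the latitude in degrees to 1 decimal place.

76.1°

Mercator areal scale is sec²φ, so apparent-area ratio = sec²φ₁ / sec²φ₂ = cos²φ₂ / cos²φ₁.
cos²φ₂ / cos²φ₁ = 9.45  ⇒  cos φ₁ = cos 42.6° / √9.45 = 0.7361/3.074 = 0.2395.
φ₁ = arccos(0.2395) ≈ 76.1°.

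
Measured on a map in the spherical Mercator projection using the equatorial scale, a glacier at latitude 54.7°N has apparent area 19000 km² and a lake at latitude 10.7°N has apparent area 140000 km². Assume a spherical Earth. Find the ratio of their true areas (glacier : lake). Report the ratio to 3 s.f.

0.0469

On Mercator the areal scale is sec²φ, so true area = apparent × cos²φ.
True area of glacier: 19000 × cos²(54.7°) = 19000 × 0.3339 = 6344 km².
True area of lake: 140000 × cos²(10.7°) = 140000 × 0.9655 = 135200 km².
Ratio = 6344 / 135200 ≈ 0.0469.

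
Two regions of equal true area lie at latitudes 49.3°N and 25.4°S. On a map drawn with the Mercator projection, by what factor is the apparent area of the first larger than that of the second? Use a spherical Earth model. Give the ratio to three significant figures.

1.92

Mercator areal scale is sec²φ.
At 49.3°: sec²(49.3°) = 1/0.6521² = 2.352.
At 25.4°: sec²(25.4°) = 1/0.9033² = 1.225.
Ratio = 2.352/1.225 = cos²(25.4°)/cos²(49.3°) ≈ 1.92.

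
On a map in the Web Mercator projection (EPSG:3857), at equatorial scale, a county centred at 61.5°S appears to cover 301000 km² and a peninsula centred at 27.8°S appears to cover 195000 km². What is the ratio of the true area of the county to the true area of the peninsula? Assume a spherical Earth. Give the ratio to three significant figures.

Mercator's areal exaggeration is sec²φ; hence true area = (apparent area) · cos²φ.
True area of county: 301000 × cos²(61.5°) = 301000 × 0.2277 = 68530 km².
True area of peninsula: 195000 × cos²(27.8°) = 195000 × 0.7825 = 152600 km².
Ratio = 68530 / 152600 ≈ 0.449.

0.449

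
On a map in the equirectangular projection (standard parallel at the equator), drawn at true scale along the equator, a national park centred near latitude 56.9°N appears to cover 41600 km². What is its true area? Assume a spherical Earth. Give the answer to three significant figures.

22700 km²

Plate carrée maps x = Rλ, y = Rφ. The meridian scale is h = 1 and the parallel scale is k = 1/cos φ = sec φ.
Areal scale = h·k = 1 × sec φ; at 56.9°, h = 1.000, k = 1.831, so h·k = 1.831.
True area = apparent / (areal scale) = 41600 / 1.831 ≈ 22700 km².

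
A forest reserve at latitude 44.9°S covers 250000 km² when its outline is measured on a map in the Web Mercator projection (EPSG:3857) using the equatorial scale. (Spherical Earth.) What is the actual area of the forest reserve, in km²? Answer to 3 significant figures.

Mercator is conformal, so the point scale is isotropic: h = k = sec φ = 1/cos φ.
Areal scale = k² = sec²φ = 1/cos²(44.9°) = 1/0.7083² = 1.993.
True area = apparent / (areal scale) = 250000 / 1.993 ≈ 125000 km².

125000 km²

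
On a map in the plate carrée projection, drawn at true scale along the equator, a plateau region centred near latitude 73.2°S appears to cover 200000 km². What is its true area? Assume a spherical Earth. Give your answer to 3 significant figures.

57800 km²

For the equirectangular projection with φ₀ = 0 (plate carrée), h = 1 along meridians and k = sec φ along parallels.
Areal scale = h·k = 1 × sec φ; at 73.2°, h = 1.000, k = 3.460, so h·k = 3.460.
True area = apparent / (areal scale) = 200000 / 3.460 ≈ 57800 km².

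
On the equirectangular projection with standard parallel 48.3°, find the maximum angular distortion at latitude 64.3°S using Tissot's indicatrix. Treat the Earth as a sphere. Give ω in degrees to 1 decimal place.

24.3°

The equidistant cylindrical projection with φ₀ = 48.3° has h = 1 (meridians true) and k = cos φ₀ / cos φ along parallels.
At 64.3°: h = 1.000, k = 1.534; principal scales a = 1.534, b = 1.000.
sin(ω/2) = (a − b)/(a + b) = 0.5340/2.534 = 0.2107, so ω = 2 arcsin(0.2107) ≈ 24.3°.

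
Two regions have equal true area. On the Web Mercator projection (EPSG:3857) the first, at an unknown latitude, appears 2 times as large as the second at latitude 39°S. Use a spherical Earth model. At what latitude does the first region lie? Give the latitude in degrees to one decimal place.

56.7°

For equal true areas on Mercator, apparent areas scale as sec²φ, so the ratio is cos²φ₂ / cos²φ₁.
cos²φ₂ / cos²φ₁ = 2  ⇒  cos φ₁ = cos 39° / √2 = 0.7771/1.414 = 0.5495.
φ₁ = arccos(0.5495) ≈ 56.7°.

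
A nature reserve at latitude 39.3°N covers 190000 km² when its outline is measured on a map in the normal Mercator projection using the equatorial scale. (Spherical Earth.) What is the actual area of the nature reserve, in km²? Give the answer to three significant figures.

114000 km²

Mercator is conformal, so the point scale is isotropic: h = k = sec φ = 1/cos φ.
Areal scale = k² = sec²φ = 1/cos²(39.3°) = 1/0.7738² = 1.670.
True area = apparent / (areal scale) = 190000 / 1.670 ≈ 114000 km².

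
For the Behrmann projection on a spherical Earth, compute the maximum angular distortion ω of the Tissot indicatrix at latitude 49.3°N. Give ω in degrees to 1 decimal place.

32.1°

Behrmann is a cylindrical equal-area projection with standard parallels at ±30°. Cylindrical equal-area (φ₀ = 30°): h = cos φ / cos 30° along meridians, k = cos 30° / cos φ along parallels; h·k = 1.
At 49.3°: h = 0.7530, k = 1.328; principal scales a = 1.328, b = 0.7530.
sin(ω/2) = (a − b)/(a + b) = 0.5751/2.081 = 0.2763, so ω = 2 arcsin(0.2763) ≈ 32.1°.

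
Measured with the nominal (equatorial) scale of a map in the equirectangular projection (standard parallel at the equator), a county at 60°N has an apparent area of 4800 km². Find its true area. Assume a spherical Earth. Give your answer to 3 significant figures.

In the plate carrée (x = Rλ, y = Rφ), meridians are true-scale (h = 1) and parallels are stretched by k = sec φ.
Areal scale = h·k = 1 × sec φ; at 60°, h = 1.000, k = 2.000, so h·k = 2.000.
True area = apparent / (areal scale) = 4800 / 2.000 ≈ 2400 km².

2400 km²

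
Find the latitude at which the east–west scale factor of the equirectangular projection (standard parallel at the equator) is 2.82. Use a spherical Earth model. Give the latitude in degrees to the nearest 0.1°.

69.2°

Plate carrée: h = 1, k = sec φ along parallels.
sec φ = 2.82  ⇒  cos φ = 0.3546  ⇒  φ ≈ 69.2°.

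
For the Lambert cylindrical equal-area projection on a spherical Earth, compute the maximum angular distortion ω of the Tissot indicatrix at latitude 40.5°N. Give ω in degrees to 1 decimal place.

The Lambert cylindrical equal-area projection is the cylindrical equal-area projection with its standard parallel at the equator (φ₀ = 0). A cylindrical equal-area projection with standard parallel φ₀ has meridian scale h = cos φ / cos φ₀ and parallel scale k = cos φ₀ / cos φ (so areas are preserved, h·k = 1).
At 40.5°: h = 0.7604, k = 1.315; principal scales a = 1.315, b = 0.7604.
sin(ω/2) = (a − b)/(a + b) = 0.5547/2.075 = 0.2673, so ω = 2 arcsin(0.2673) ≈ 31.0°.

31.0°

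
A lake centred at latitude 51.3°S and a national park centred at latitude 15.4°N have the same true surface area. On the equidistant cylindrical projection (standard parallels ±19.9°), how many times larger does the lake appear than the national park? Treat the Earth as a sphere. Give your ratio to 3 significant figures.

1.54

In the equirectangular projection with standard parallel φ₀ = 19.9° (x = Rλ cos φ₀, y = Rφ), meridians are true-scale (h = 1) and the parallel scale is k = cos φ₀ / cos φ.
Areal scale at 51.3°: h·k = 1.000 × 1.504 = 1.504.
Areal scale at 15.4°: h·k = 1.000 × 0.9753 = 0.9753.
Ratio = 1.504/0.9753 ≈ 1.54.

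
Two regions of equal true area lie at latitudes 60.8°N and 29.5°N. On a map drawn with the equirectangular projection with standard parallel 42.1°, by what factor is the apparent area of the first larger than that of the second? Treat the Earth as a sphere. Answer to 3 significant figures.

1.78

With standard parallel φ₀ = 42.1°, the equirectangular projection gives x = Rλ cos φ₀, y = Rφ, so h = 1 and k = cos 42.1° / cos φ.
Areal scale at 60.8°: h·k = 1.000 × 1.521 = 1.521.
Areal scale at 29.5°: h·k = 1.000 × 0.8525 = 0.8525.
Ratio = 1.521/0.8525 ≈ 1.78.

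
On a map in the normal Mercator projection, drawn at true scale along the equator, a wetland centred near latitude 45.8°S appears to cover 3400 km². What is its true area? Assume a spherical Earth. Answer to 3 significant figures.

For Mercator, h = k = sec φ (a conformal cylindrical projection has a single point scale, 1/cos φ).
Areal scale = k² = sec²φ = 1/cos²(45.8°) = 1/0.6972² = 2.057.
True area = apparent / (areal scale) = 3400 / 2.057 ≈ 1650 km².

1650 km²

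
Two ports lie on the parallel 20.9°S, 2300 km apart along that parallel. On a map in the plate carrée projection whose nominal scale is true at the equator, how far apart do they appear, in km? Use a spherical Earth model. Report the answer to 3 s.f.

For the equirectangular projection with φ₀ = 0 (plate carrée), h = 1 along meridians and k = sec φ along parallels.
Along the parallel, k = sec 20.9° = 1/0.9342 = 1.070.
Map distance = 2300 × 1.070 ≈ 2460 km.

2460 km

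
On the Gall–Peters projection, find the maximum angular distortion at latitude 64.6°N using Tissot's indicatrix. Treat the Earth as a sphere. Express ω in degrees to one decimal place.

55.0°

Gall–Peters is a cylindrical equal-area projection with standard parallels at ±45°. Cylindrical equal-area (φ₀ = 45°): h = cos φ / cos 45° along meridians, k = cos 45° / cos φ along parallels; h·k = 1.
At 64.6°: h = 0.6066, k = 1.649; principal scales a = 1.649, b = 0.6066.
sin(ω/2) = (a − b)/(a + b) = 1.042/2.255 = 0.4620, so ω = 2 arcsin(0.4620) ≈ 55.0°.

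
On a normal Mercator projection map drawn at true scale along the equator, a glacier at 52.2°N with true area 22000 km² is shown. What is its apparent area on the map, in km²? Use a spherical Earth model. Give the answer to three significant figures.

For Mercator, h = k = sec φ (a conformal cylindrical projection has a single point scale, 1/cos φ).
Areal scale = k² = sec²φ = 1/cos²(52.2°) = 1/0.6129² = 2.662.
Apparent area = 22000 × 2.662 ≈ 58600 km².

58600 km²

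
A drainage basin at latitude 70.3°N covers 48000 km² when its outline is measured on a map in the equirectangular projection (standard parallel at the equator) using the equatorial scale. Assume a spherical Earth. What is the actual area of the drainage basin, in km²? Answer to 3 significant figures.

Plate carrée maps x = Rλ, y = Rφ. The meridian scale is h = 1 and the parallel scale is k = 1/cos φ = sec φ.
Areal scale = h·k = 1 × sec φ; at 70.3°, h = 1.000, k = 2.967, so h·k = 2.967.
True area = apparent / (areal scale) = 48000 / 2.967 ≈ 16200 km².

16200 km²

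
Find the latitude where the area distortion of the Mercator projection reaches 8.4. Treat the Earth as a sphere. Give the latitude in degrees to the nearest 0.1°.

Mercator areal scale is sec²φ.
sec²φ = 8.4  ⇒  cos²φ = 0.1190  ⇒  cos φ = 0.3450.
φ = arccos(0.3450) ≈ 69.8°.

69.8°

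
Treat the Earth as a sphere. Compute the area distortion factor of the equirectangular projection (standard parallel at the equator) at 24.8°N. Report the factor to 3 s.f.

1.10

For the equirectangular projection with φ₀ = 0 (plate carrée), h = 1 along meridians and k = sec φ along parallels.
Areal scale = h·k = 1 × sec φ; at 24.8°, h = 1.000, k = 1.102, so h·k = 1.102.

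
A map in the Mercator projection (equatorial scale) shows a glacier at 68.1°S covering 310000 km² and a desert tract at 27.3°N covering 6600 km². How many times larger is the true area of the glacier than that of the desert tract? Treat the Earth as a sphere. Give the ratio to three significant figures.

Mercator's areal exaggeration is sec²φ; hence true area = (apparent area) · cos²φ.
True area of glacier: 310000 × cos²(68.1°) = 310000 × 0.1391 = 43130 km².
True area of desert tract: 6600 × cos²(27.3°) = 6600 × 0.7896 = 5212 km².
Ratio = 43130 / 5212 ≈ 8.28.

8.28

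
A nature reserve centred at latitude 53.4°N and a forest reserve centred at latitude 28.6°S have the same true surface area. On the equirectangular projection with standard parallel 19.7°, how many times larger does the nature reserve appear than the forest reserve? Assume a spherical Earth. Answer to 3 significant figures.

With standard parallel φ₀ = 19.7°, the equirectangular projection gives x = Rλ cos φ₀, y = Rφ, so h = 1 and k = cos 19.7° / cos φ.
Areal scale at 53.4°: h·k = 1.000 × 1.579 = 1.579.
Areal scale at 28.6°: h·k = 1.000 × 1.072 = 1.072.
Ratio = 1.579/1.072 ≈ 1.47.

1.47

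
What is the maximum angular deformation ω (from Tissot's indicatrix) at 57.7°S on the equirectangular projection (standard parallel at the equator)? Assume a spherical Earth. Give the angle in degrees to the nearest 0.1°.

35.3°

For the equirectangular projection with φ₀ = 0 (plate carrée), h = 1 along meridians and k = sec φ along parallels.
At 57.7°: h = 1.000, k = 1.871; principal scales a = 1.871, b = 1.000.
sin(ω/2) = (a − b)/(a + b) = 0.8714/2.871 = 0.3035, so ω = 2 arcsin(0.3035) ≈ 35.3°.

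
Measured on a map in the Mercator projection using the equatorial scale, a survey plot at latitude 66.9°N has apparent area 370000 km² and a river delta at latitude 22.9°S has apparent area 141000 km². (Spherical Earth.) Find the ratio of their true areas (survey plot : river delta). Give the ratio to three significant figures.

0.476

Since Mercator area scale is 1/cos²φ, the true area equals the apparent area multiplied by cos²φ.
True area of survey plot: 370000 × cos²(66.9°) = 370000 × 0.1539 = 56950 km².
True area of river delta: 141000 × cos²(22.9°) = 141000 × 0.8486 = 119700 km².
Ratio = 56950 / 119700 ≈ 0.476.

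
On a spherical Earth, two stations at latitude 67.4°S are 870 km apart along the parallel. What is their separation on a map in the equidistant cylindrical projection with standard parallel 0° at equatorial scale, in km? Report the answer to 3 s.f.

2260 km

Plate carrée maps x = Rλ, y = Rφ. The meridian scale is h = 1 and the parallel scale is k = 1/cos φ = sec φ.
Along the parallel, k = sec 67.4° = 1/0.3843 = 2.602.
Map distance = 870 × 2.602 ≈ 2260 km.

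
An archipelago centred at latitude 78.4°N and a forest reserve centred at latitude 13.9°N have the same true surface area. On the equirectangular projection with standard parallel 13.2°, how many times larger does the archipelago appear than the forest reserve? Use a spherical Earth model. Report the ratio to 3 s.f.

4.83

With standard parallel φ₀ = 13.2°, the equirectangular projection gives x = Rλ cos φ₀, y = Rφ, so h = 1 and k = cos 13.2° / cos φ.
Areal scale at 78.4°: h·k = 1.000 × 4.842 = 4.842.
Areal scale at 13.9°: h·k = 1.000 × 1.003 = 1.003.
Ratio = 4.842/1.003 ≈ 4.83.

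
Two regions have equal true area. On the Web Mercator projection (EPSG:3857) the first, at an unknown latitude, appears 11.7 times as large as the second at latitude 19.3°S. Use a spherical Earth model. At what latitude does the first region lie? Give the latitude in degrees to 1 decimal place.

74.0°

Mercator areal scale is sec²φ, so apparent-area ratio = sec²φ₁ / sec²φ₂ = cos²φ₂ / cos²φ₁.
cos²φ₂ / cos²φ₁ = 11.7  ⇒  cos φ₁ = cos 19.3° / √11.7 = 0.9438/3.421 = 0.2759.
φ₁ = arccos(0.2759) ≈ 74.0°.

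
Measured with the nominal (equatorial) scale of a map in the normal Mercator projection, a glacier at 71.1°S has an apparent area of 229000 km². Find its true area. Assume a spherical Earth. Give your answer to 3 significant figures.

24000 km²

The Mercator projection is conformal; its linear scale factor is the same in every direction and equals sec φ = 1/cos φ.
Areal scale = k² = sec²φ = 1/cos²(71.1°) = 1/0.3239² = 9.531.
True area = apparent / (areal scale) = 229000 / 9.531 ≈ 24000 km².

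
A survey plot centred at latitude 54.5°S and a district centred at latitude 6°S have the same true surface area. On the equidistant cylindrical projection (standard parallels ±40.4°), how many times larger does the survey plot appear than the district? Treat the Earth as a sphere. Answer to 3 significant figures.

1.71

In the equirectangular projection with standard parallel φ₀ = 40.4° (x = Rλ cos φ₀, y = Rφ), meridians are true-scale (h = 1) and the parallel scale is k = cos φ₀ / cos φ.
Areal scale at 54.5°: h·k = 1.000 × 1.311 = 1.311.
Areal scale at 6°: h·k = 1.000 × 0.7657 = 0.7657.
Ratio = 1.311/0.7657 ≈ 1.71.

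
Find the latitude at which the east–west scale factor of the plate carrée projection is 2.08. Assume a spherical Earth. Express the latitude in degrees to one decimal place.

Plate carrée: h = 1, k = sec φ along parallels.
sec φ = 2.08  ⇒  cos φ = 0.4808  ⇒  φ ≈ 61.3°.

61.3°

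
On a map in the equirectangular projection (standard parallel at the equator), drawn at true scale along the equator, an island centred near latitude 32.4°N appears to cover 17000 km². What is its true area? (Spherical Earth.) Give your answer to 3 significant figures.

14400 km²

Plate carrée maps x = Rλ, y = Rφ. The meridian scale is h = 1 and the parallel scale is k = 1/cos φ = sec φ.
Areal scale = h·k = 1 × sec φ; at 32.4°, h = 1.000, k = 1.184, so h·k = 1.184.
True area = apparent / (areal scale) = 17000 / 1.184 ≈ 14400 km².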